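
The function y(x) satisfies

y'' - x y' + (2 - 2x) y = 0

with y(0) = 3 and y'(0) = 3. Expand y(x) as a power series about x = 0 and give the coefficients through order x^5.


Ansatz: y(x) = sum_{n>=0} a_n x^n, so y'(x) = sum_{n>=1} n a_n x^(n-1) and y''(x) = sum_{n>=2} n(n-1) a_n x^(n-2).
Substitute into P(x) y'' + Q(x) y' + R(x) y = 0 with P(x) = 1, Q(x) = -x, R(x) = 2 - 2x, and match powers of x.
Initial conditions: a_0 = 3, a_1 = 3.
Setting the coefficient of each power of x to zero and solving order by order (substituting the coefficients already found):
  x^0: 2 a_2 + 2 a_0 = 0  ->  2 a_2 = -2 a_0 = -6  ->  a_2 = -3
  x^1: 6 a_3 + a_1 - 2 a_0 = 0  ->  6 a_3 = -a_1 + 2 a_0 = 3  ->  a_3 = 1/2
  x^2: 12 a_4 - 2 a_1 = 0  ->  12 a_4 = 2 a_1 = 6  ->  a_4 = 1/2
  x^3: 20 a_5 - a_3 - 2 a_2 = 0  ->  20 a_5 = a_3 + 2 a_2 = -11/2  ->  a_5 = -11/40
Truncated series: y(x) = 3 + 3 x - 3 x^2 + (1/2) x^3 + (1/2) x^4 - (11/40) x^5 + O(x^6).

a_0 = 3; a_1 = 3; a_2 = -3; a_3 = 1/2; a_4 = 1/2; a_5 = -11/40


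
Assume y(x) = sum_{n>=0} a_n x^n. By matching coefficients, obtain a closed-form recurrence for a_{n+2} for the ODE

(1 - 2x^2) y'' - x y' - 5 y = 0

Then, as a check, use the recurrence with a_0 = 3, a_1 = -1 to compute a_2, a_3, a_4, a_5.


Substitute y = sum_n a_n x^n.
(1 - 2 x^2) y'' contributes (n+2)(n+1) a_{n+2} - 2 n(n-1) a_n at x^n.
-x y'(x) contributes -n a_n at x^n.
-5 y(x) contributes -5 a_n at x^n.
Matching x^n: (n+2)(n+1) a_{n+2} + (-2 n(n-1) - n - 5) a_n = 0.
Thus a_{n+2} = (2 n(n-1) + n + 5) / ((n+1)(n+2)) * a_n.

Check with a_0 = 3, a_1 = -1 (apply the recurrence for n = 0, 1, 2, 3): a_0 = 3, a_1 = -1, a_2 = 15/2, a_3 = -1, a_4 = 55/8, a_5 = -1.

a_(n+2) = (2 n(n-1) + n + 5) / ((n+1)(n+2)) * a_n; check: a_0 = 3, a_1 = -1, a_2 = 15/2, a_3 = -1, a_4 = 55/8, a_5 = -1


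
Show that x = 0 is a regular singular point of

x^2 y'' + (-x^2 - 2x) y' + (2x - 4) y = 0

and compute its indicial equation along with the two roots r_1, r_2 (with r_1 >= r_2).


Divide by x^2 to reach normal form y'' + P_1(x) y' + P_2(x) y = 0 with P_1(x) = -1 - 2/x and P_2(x) = 2/x - 4/x^2.
x = 0 is a singular point because the y'-coefficient -1 - 2/x has a pole at x = 0 and the y-coefficient 2/x - 4/x^2 has a pole at x = 0.
It is a regular singular point because x P_1(x) = p(x) = -x - 2 and x^2 P_2(x) = q(x) = 2x - 4 are polynomials, hence analytic at x = 0.
p(0) = -2,  q(0) = -4.
Indicial equation: r(r-1) + p(0) r + q(0) = 0, i.e. r^2 + (p(0) - 1) r + q(0) = 0, i.e. r^2 - 3 r - 4 = 0.
Discriminant: (-3)^2 - 4(-4) = 25, so r = (3 ± 5)/2.
Solving: r_1 = 4, r_2 = -1.

indicial: r^2 - 3 r - 4 = 0; roots r_1 = 4, r_2 = -1


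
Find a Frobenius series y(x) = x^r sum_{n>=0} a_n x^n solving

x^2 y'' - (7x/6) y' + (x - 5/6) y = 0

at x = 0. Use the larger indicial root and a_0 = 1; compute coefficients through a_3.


Write in Frobenius form y'' + (p(x)/x) y' + (q(x)/x^2) y = 0:
  p(x) = -7/6,  q(x) = x - 5/6.
Indicial equation: r(r-1) + (-7/6) r + (-5/6) = 0 -> roots r_1 = 5/2, r_2 = -1/3.
Take r = r_1 = 5/2. Let y(x) = x^r sum_{n>=0} a_n x^n with a_0 = 1.
Substitute y = x^r sum a_n x^n and match x^{r+n}. The recurrence is
  D(n) a_n + 1 a_{n-1} = 0,  where D(n) = (r+n)(r+n-1) + (-7/6)(r+n) + (-5/6).
  a_n = -1 / D(n) * a_{n-1}.
Since the indicial polynomial factors as (r - r_1)(r - r_2), D(n) = (r_1 + n - r_1)(r_1 + n - r_2) = n(n + 17/6).
Evaluating step by step (a_0 = 1):
  n = 1: D(1) = 1(1 + 17/6) = 23/6; numerator = -1(1) = -1; a_1 = (-1)/(23/6) = -6/23
  n = 2: D(2) = 2(2 + 17/6) = 29/3; numerator = -1(-6/23) = 6/23; a_2 = (6/23)/(29/3) = 18/667
  n = 3: D(3) = 3(3 + 17/6) = 35/2; numerator = -1(18/667) = -18/667; a_3 = (-18/667)/(35/2) = -36/23345

r = 5/2; a_0 = 1; a_1 = -6/23; a_2 = 18/667; a_3 = -36/23345


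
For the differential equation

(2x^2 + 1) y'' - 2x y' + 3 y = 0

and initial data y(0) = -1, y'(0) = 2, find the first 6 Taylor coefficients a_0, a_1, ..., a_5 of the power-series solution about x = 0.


Ansatz: y(x) = sum_{n>=0} a_n x^n, so y'(x) = sum_{n>=1} n a_n x^(n-1) and y''(x) = sum_{n>=2} n(n-1) a_n x^(n-2).
Substitute into P(x) y'' + Q(x) y' + R(x) y = 0 with P(x) = 2x^2 + 1, Q(x) = -2x, R(x) = 3, and match powers of x.
Initial conditions: a_0 = -1, a_1 = 2.
Setting the coefficient of each power of x to zero and solving order by order (substituting the coefficients already found):
  x^0: 2 a_2 + 3 a_0 = 0  ->  2 a_2 = -3 a_0 = 3  ->  a_2 = 3/2
  x^1: 6 a_3 + a_1 = 0  ->  6 a_3 = -a_1 = -2  ->  a_3 = -1/3
  x^2: 12 a_4 + 3 a_2 = 0  ->  12 a_4 = -3 a_2 = -9/2  ->  a_4 = -3/8
  x^3: 20 a_5 + 9 a_3 = 0  ->  20 a_5 = -9 a_3 = 3  ->  a_5 = 3/20
Truncated series: y(x) = -1 + 2 x + (3/2) x^2 - (1/3) x^3 - (3/8) x^4 + (3/20) x^5 + O(x^6).

a_0 = -1; a_1 = 2; a_2 = 3/2; a_3 = -1/3; a_4 = -3/8; a_5 = 3/20


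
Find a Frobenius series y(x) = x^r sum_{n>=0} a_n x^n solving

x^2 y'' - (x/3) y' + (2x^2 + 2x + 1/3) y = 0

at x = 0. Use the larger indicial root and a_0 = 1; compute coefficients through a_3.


Write in Frobenius form y'' + (p(x)/x) y' + (q(x)/x^2) y = 0:
  p(x) = -1/3,  q(x) = 2x^2 + 2x + 1/3.
Indicial equation: r(r-1) + (-1/3) r + (1/3) = 0 -> roots r_1 = 1, r_2 = 1/3.
Take r = r_1 = 1. Let y(x) = x^r sum_{n>=0} a_n x^n with a_0 = 1.
Substitute y = x^r sum a_n x^n and match x^{r+n}. The recurrence is
  D(n) a_n + 2 a_{n-1} + 2 a_{n-2} = 0,  where D(n) = (r+n)(r+n-1) + (-1/3)(r+n) + (1/3).
  a_n = [-2 a_{n-1} - 2 a_{n-2}] / D(n).
Since the indicial polynomial factors as (r - r_1)(r - r_2), D(n) = (r_1 + n - r_1)(r_1 + n - r_2) = n(n + 2/3).
Evaluating step by step (a_0 = 1):
  n = 1: D(1) = 1(1 + 2/3) = 5/3; numerator = -2(1) = -2; a_1 = (-2)/(5/3) = -6/5
  n = 2: D(2) = 2(2 + 2/3) = 16/3; numerator = -2(-6/5) - 2(1) = 2/5; a_2 = (2/5)/(16/3) = 3/40
  n = 3: D(3) = 3(3 + 2/3) = 11; numerator = -2(3/40) - 2(-6/5) = 9/4; a_3 = (9/4)/(11) = 9/44

r = 1; a_0 = 1; a_1 = -6/5; a_2 = 3/40; a_3 = 9/44


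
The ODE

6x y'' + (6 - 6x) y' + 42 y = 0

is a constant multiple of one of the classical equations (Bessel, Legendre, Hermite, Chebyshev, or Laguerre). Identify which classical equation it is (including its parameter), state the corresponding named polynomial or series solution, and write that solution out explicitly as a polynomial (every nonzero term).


All three coefficients share the factor 6; dividing through by 6 gives  x y'' + (1 - x) y' + 7 y = 0.
This matches the Laguerre equation x y'' + (1 - x) y' + n y = 0 with n = 7; the polynomial solution is L_7(x).
With y = sum_k a_k x^k, matching x^k gives (k+1)k a_{k+1} + (k+1) a_{k+1} - k a_k + n a_k = 0, i.e. (k+1)^2 a_{k+1} = (k - n) a_k = (k - 7) a_k. The right side vanishes at k = 7, so the series terminates at degree 7.
Standard normalization L_n(0) = 1 gives a_0 = 1. Work upward with a_{k+1} = (k - 7) a_k / (k+1)^2:
  a_1 = (0 - 7)(1) / 1^2 = -7/1 = -7
  a_2 = (1 - 7)(-7) / 2^2 = 42/4 = 21/2
  a_3 = (2 - 7)(21/2) / 3^2 = (-105/2)/9 = -35/6
  a_4 = (3 - 7)(-35/6) / 4^2 = (70/3)/16 = 35/24
  a_5 = (4 - 7)(35/24) / 5^2 = (-35/8)/25 = -7/40
  a_6 = (5 - 7)(-7/40) / 6^2 = (7/20)/36 = 7/720
  a_7 = (6 - 7)(7/720) / 7^2 = (-7/720)/49 = -1/5040
Hence L_7(x) = -x^7/5040 + 7 x^6/720 - 7 x^5/40 + 35 x^4/24 - 35 x^3/6 + 21 x^2/2 - 7 x + 1.

L_7(x); series = -x^7/5040 + 7 x^6/720 - 7 x^5/40 + 35 x^4/24 - 35 x^3/6 + 21 x^2/2 - 7 x + 1


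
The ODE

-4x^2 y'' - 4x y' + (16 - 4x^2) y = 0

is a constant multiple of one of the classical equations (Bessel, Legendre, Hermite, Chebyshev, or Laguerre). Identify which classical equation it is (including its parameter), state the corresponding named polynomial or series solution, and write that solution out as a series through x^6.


All three coefficients share the factor -4; dividing through by -4 gives  x^2 y'' + x y' + (x^2 - 4) y = 0.
This matches the Bessel equation x^2 y'' + x y' + (x^2 - nu^2) y = 0 with nu^2 = 4, so nu = 2; the solution bounded at x = 0 is J_2(x).
Frobenius at x = 0: indicial roots ±nu; for r = nu the recurrence k(k + 2nu) c_k = -c_{k-2} gives the standard series J_nu(x) = sum_{k>=0} (-1)^k / (k! (k+nu)!) (x/2)^(2k+nu). Evaluate the first 3 terms:
  k = 0: (-1)^0 / (0! * 2! * 2^2) x^2 = 1/(1*2*4) x^2 = (1/8) x^2
  k = 1: (-1)^1 / (1! * 3! * 2^4) x^4 = -1/(1*6*16) x^4 = (-1/96) x^4
  k = 2: (-1)^2 / (2! * 4! * 2^6) x^6 = 1/(2*24*64) x^6 = (1/3072) x^6
Hence J_2(x) = x^6/3072 - x^4/96 + x^2/8 + ....

J_2(x); series = x^6/3072 - x^4/96 + x^2/8


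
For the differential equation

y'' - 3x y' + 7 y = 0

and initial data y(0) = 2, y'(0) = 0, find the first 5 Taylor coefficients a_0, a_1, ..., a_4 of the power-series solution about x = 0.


Ansatz: y(x) = sum_{n>=0} a_n x^n, so y'(x) = sum_{n>=1} n a_n x^(n-1) and y''(x) = sum_{n>=2} n(n-1) a_n x^(n-2).
Substitute into P(x) y'' + Q(x) y' + R(x) y = 0 with P(x) = 1, Q(x) = -3x, R(x) = 7, and match powers of x.
Initial conditions: a_0 = 2, a_1 = 0.
Setting the coefficient of each power of x to zero and solving order by order (substituting the coefficients already found):
  x^0: 2 a_2 + 7 a_0 = 0  ->  2 a_2 = -7 a_0 = -14  ->  a_2 = -7
  x^1: 6 a_3 + 4 a_1 = 0  ->  6 a_3 = -4 a_1 = 0  ->  a_3 = 0
  x^2: 12 a_4 + a_2 = 0  ->  12 a_4 = -a_2 = 7  ->  a_4 = 7/12
Truncated series: y(x) = 2 - 7 x^2 + (7/12) x^4 + O(x^5).

a_0 = 2; a_1 = 0; a_2 = -7; a_3 = 0; a_4 = 7/12


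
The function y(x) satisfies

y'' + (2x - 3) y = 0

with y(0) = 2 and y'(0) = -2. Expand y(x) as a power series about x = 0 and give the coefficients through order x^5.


Ansatz: y(x) = sum_{n>=0} a_n x^n, so y'(x) = sum_{n>=1} n a_n x^(n-1) and y''(x) = sum_{n>=2} n(n-1) a_n x^(n-2).
Substitute into P(x) y'' + Q(x) y' + R(x) y = 0 with P(x) = 1, Q(x) = 0, R(x) = 2x - 3, and match powers of x.
Initial conditions: a_0 = 2, a_1 = -2.
Setting the coefficient of each power of x to zero and solving order by order (substituting the coefficients already found):
  x^0: 2 a_2 - 3 a_0 = 0  ->  2 a_2 = 3 a_0 = 6  ->  a_2 = 3
  x^1: 6 a_3 - 3 a_1 + 2 a_0 = 0  ->  6 a_3 = 3 a_1 - 2 a_0 = -10  ->  a_3 = -5/3
  x^2: 12 a_4 - 3 a_2 + 2 a_1 = 0  ->  12 a_4 = 3 a_2 - 2 a_1 = 13  ->  a_4 = 13/12
  x^3: 20 a_5 - 3 a_3 + 2 a_2 = 0  ->  20 a_5 = 3 a_3 - 2 a_2 = -11  ->  a_5 = -11/20
Truncated series: y(x) = 2 - 2 x + 3 x^2 - (5/3) x^3 + (13/12) x^4 - (11/20) x^5 + O(x^6).

a_0 = 2; a_1 = -2; a_2 = 3; a_3 = -5/3; a_4 = 13/12; a_5 = -11/20


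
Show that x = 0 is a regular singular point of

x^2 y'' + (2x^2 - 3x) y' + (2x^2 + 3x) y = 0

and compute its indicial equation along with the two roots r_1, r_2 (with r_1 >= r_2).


Divide by x^2 to reach normal form y'' + P_1(x) y' + P_2(x) y = 0 with P_1(x) = 2 - 3/x and P_2(x) = 2 + 3/x.
x = 0 is a singular point because the y'-coefficient 2 - 3/x has a pole at x = 0 and the y-coefficient 2 + 3/x has a pole at x = 0.
It is a regular singular point because x P_1(x) = p(x) = 2x - 3 and x^2 P_2(x) = q(x) = 2x^2 + 3x are polynomials, hence analytic at x = 0.
p(0) = -3,  q(0) = 0.
Indicial equation: r(r-1) + p(0) r + q(0) = 0, i.e. r^2 + (p(0) - 1) r + q(0) = 0, i.e. r^2 - 4 r = 0.
Discriminant: (-4)^2 - 4(0) = 16, so r = (4 ± 4)/2.
Solving: r_1 = 4, r_2 = 0.

indicial: r^2 - 4 r = 0; roots r_1 = 4, r_2 = 0


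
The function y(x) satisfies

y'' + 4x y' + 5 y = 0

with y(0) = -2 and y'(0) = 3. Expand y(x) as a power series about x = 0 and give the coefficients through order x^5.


Ansatz: y(x) = sum_{n>=0} a_n x^n, so y'(x) = sum_{n>=1} n a_n x^(n-1) and y''(x) = sum_{n>=2} n(n-1) a_n x^(n-2).
Substitute into P(x) y'' + Q(x) y' + R(x) y = 0 with P(x) = 1, Q(x) = 4x, R(x) = 5, and match powers of x.
Initial conditions: a_0 = -2, a_1 = 3.
Setting the coefficient of each power of x to zero and solving order by order (substituting the coefficients already found):
  x^0: 2 a_2 + 5 a_0 = 0  ->  2 a_2 = -5 a_0 = 10  ->  a_2 = 5
  x^1: 6 a_3 + 9 a_1 = 0  ->  6 a_3 = -9 a_1 = -27  ->  a_3 = -9/2
  x^2: 12 a_4 + 13 a_2 = 0  ->  12 a_4 = -13 a_2 = -65  ->  a_4 = -65/12
  x^3: 20 a_5 + 17 a_3 = 0  ->  20 a_5 = -17 a_3 = 153/2  ->  a_5 = 153/40
Truncated series: y(x) = -2 + 3 x + 5 x^2 - (9/2) x^3 - (65/12) x^4 + (153/40) x^5 + O(x^6).

a_0 = -2; a_1 = 3; a_2 = 5; a_3 = -9/2; a_4 = -65/12; a_5 = 153/40


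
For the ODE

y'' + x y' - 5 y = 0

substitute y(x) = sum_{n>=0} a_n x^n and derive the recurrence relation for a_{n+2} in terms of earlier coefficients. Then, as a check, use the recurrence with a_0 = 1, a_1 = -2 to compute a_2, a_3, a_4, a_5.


Substitute y = sum_n a_n x^n.
y''(x) has coefficient (n+2)(n+1) a_{n+2} at x^n;
x y'(x) has coefficient n a_n at x^n (shift);
-5 y(x) has coefficient -5 a_n at x^n.
Matching x^n: (n+2)(n+1) a_{n+2} + (n - 5) a_n = 0.
Thus a_{n+2} = (-n + 5) / ((n+1)(n+2)) * a_n.

Check with a_0 = 1, a_1 = -2 (apply the recurrence for n = 0, 1, 2, 3): a_0 = 1, a_1 = -2, a_2 = 5/2, a_3 = -4/3, a_4 = 5/8, a_5 = -2/15.

a_(n+2) = (-n + 5) / ((n+1)(n+2)) * a_n; check: a_0 = 1, a_1 = -2, a_2 = 5/2, a_3 = -4/3, a_4 = 5/8, a_5 = -2/15


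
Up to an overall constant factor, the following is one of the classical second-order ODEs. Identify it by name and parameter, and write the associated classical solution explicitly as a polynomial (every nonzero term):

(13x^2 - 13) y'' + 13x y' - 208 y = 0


All three coefficients share the factor -13; dividing through by -13 gives  (1 - x^2) y'' - x y' + 16 y = 0.
This matches the Chebyshev equation (1 - x^2) y'' - x y' + n^2 y = 0 (note the -x y' term, not -2x y') with n^2 = 16, so n = 4; the polynomial solution is T_4(x).
With y = sum_k a_k x^k, matching x^k gives (k+2)(k+1) a_{k+2} = (k^2 - n^2) a_k = (k - 4)(k + 4) a_k. The right side vanishes at k = 4, so the series with the parity of 4 terminates at degree 4.
Standard normalization: leading coefficient of T_n is 2^(n-1), so a_4 = 2^3 = 8. Work downward with a_k = (k+1)(k+2) a_{k+2} / ((k - 4)(k + 4)):
  a_2 = (3)(4)(8) / ((2 - 4)(2 + 4)) = 96/(-12) = -8
  a_0 = (1)(2)(-8) / ((0 - 4)(0 + 4)) = -16/(-16) = 1
Hence T_4(x) = 8 x^4 - 8 x^2 + 1.

T_4(x); series = 8 x^4 - 8 x^2 + 1


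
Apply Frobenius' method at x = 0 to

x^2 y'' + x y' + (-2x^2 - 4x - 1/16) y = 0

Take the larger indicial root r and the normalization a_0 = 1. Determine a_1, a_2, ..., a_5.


Write in Frobenius form y'' + (p(x)/x) y' + (q(x)/x^2) y = 0:
  p(x) = 1,  q(x) = -2x^2 - 4x - 1/16.
Indicial equation: r(r-1) + (1) r + (-1/16) = 0 -> roots r_1 = 1/4, r_2 = -1/4.
Take r = r_1 = 1/4. Let y(x) = x^r sum_{n>=0} a_n x^n with a_0 = 1.
Substitute y = x^r sum a_n x^n and match x^{r+n}. The recurrence is
  D(n) a_n - 4 a_{n-1} - 2 a_{n-2} = 0,  where D(n) = (r+n)(r+n-1) + (1)(r+n) + (-1/16).
  a_n = [4 a_{n-1} + 2 a_{n-2}] / D(n).
Since the indicial polynomial factors as (r - r_1)(r - r_2), D(n) = (r_1 + n - r_1)(r_1 + n - r_2) = n(n + 1/2).
Evaluating step by step (a_0 = 1):
  n = 1: D(1) = 1(1 + 1/2) = 3/2; numerator = 4(1) = 4; a_1 = (4)/(3/2) = 8/3
  n = 2: D(2) = 2(2 + 1/2) = 5; numerator = 4(8/3) + 2(1) = 38/3; a_2 = (38/3)/(5) = 38/15
  n = 3: D(3) = 3(3 + 1/2) = 21/2; numerator = 4(38/15) + 2(8/3) = 232/15; a_3 = (232/15)/(21/2) = 464/315
  n = 4: D(4) = 4(4 + 1/2) = 18; numerator = 4(464/315) + 2(38/15) = 3452/315; a_4 = (3452/315)/(18) = 1726/2835
  n = 5: D(5) = 5(5 + 1/2) = 55/2; numerator = 4(1726/2835) + 2(464/315) = 15256/2835; a_5 = (15256/2835)/(55/2) = 30512/155925

r = 1/4; a_0 = 1; a_1 = 8/3; a_2 = 38/15; a_3 = 464/315; a_4 = 1726/2835; a_5 = 30512/155925


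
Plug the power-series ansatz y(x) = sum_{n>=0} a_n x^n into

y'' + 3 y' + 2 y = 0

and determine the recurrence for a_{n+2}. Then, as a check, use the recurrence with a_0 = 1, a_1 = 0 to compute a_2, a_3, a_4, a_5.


Substitute y = sum_n a_n x^n.
y''(x) has coefficient (n+2)(n+1) a_{n+2} at x^n;
3 y'(x) has coefficient 3 (n+1) a_{n+1} at x^n;
2 y(x) has coefficient 2 a_n at x^n.
Matching x^n: (n+2)(n+1) a_{n+2} + 3 (n+1) a_{n+1} + 2 a_n = 0.
Thus a_{n+2} = [-3 (n+1) a_{n+1} - 2 a_n] / ((n+1)(n+2)).

Check with a_0 = 1, a_1 = 0 (apply the recurrence for n = 0, 1, 2, 3): a_0 = 1, a_1 = 0, a_2 = -1, a_3 = 1, a_4 = -7/12, a_5 = 1/4.

a_(n+2) = [-3 (n+1) a_(n+1) - 2 a_n] / ((n+1)(n+2)); check: a_0 = 1, a_1 = 0, a_2 = -1, a_3 = 1, a_4 = -7/12, a_5 = 1/4


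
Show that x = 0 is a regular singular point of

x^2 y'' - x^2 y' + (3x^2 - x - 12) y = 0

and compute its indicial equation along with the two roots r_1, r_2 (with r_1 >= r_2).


Divide by x^2 to reach normal form y'' + P_1(x) y' + P_2(x) y = 0 with P_1(x) = -1 and P_2(x) = 3 - 1/x - 12/x^2.
x = 0 is a singular point because the y-coefficient 3 - 1/x - 12/x^2 has a pole at x = 0.
It is a regular singular point because x P_1(x) = p(x) = -x and x^2 P_2(x) = q(x) = 3x^2 - x - 12 are polynomials, hence analytic at x = 0.
p(0) = 0,  q(0) = -12.
Indicial equation: r(r-1) + p(0) r + q(0) = 0, i.e. r^2 + (p(0) - 1) r + q(0) = 0, i.e. r^2 - 1 r - 12 = 0.
Discriminant: (-1)^2 - 4(-12) = 49, so r = (1 ± 7)/2.
Solving: r_1 = 4, r_2 = -3.

indicial: r^2 - 1 r - 12 = 0; roots r_1 = 4, r_2 = -3


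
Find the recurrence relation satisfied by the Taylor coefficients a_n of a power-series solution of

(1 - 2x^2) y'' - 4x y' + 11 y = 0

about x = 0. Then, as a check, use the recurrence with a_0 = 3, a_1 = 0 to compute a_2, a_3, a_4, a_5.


Substitute y = sum_n a_n x^n.
(1 - 2 x^2) y'' contributes (n+2)(n+1) a_{n+2} - 2 n(n-1) a_n at x^n.
-4 x y'(x) contributes -4 n a_n at x^n.
11 y(x) contributes 11 a_n at x^n.
Matching x^n: (n+2)(n+1) a_{n+2} + (-2 n(n-1) - 4 n + 11) a_n = 0.
Thus a_{n+2} = (2 n(n-1) + 4 n - 11) / ((n+1)(n+2)) * a_n.

Check with a_0 = 3, a_1 = 0 (apply the recurrence for n = 0, 1, 2, 3): a_0 = 3, a_1 = 0, a_2 = -33/2, a_3 = 0, a_4 = -11/8, a_5 = 0.

a_(n+2) = (2 n(n-1) + 4 n - 11) / ((n+1)(n+2)) * a_n; check: a_0 = 3, a_1 = 0, a_2 = -33/2, a_3 = 0, a_4 = -11/8, a_5 = 0


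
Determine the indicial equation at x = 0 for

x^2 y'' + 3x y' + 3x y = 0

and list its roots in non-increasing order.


Divide by x^2 to reach normal form y'' + P_1(x) y' + P_2(x) y = 0 with P_1(x) = 3/x and P_2(x) = 3/x.
x = 0 is a singular point because the y'-coefficient 3/x has a pole at x = 0 and the y-coefficient 3/x has a pole at x = 0.
It is a regular singular point because x P_1(x) = p(x) = 3 and x^2 P_2(x) = q(x) = 3x are polynomials, hence analytic at x = 0.
p(0) = 3,  q(0) = 0.
Indicial equation: r(r-1) + p(0) r + q(0) = 0, i.e. r^2 + (p(0) - 1) r + q(0) = 0, i.e. r^2 + 2 r = 0.
Discriminant: (2)^2 - 4(0) = 4, so r = (-2 ± 2)/2.
Solving: r_1 = 0, r_2 = -2.

indicial: r^2 + 2 r = 0; roots r_1 = 0, r_2 = -2


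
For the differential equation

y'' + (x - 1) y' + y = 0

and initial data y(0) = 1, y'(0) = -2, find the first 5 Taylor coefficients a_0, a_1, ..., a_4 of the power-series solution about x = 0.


Ansatz: y(x) = sum_{n>=0} a_n x^n, so y'(x) = sum_{n>=1} n a_n x^(n-1) and y''(x) = sum_{n>=2} n(n-1) a_n x^(n-2).
Substitute into P(x) y'' + Q(x) y' + R(x) y = 0 with P(x) = 1, Q(x) = x - 1, R(x) = 1, and match powers of x.
Initial conditions: a_0 = 1, a_1 = -2.
Setting the coefficient of each power of x to zero and solving order by order (substituting the coefficients already found):
  x^0: 2 a_2 - a_1 + a_0 = 0  ->  2 a_2 = a_1 - a_0 = -3  ->  a_2 = -3/2
  x^1: 6 a_3 - 2 a_2 + 2 a_1 = 0  ->  6 a_3 = 2 a_2 - 2 a_1 = 1  ->  a_3 = 1/6
  x^2: 12 a_4 - 3 a_3 + 3 a_2 = 0  ->  12 a_4 = 3 a_3 - 3 a_2 = 5  ->  a_4 = 5/12
Truncated series: y(x) = 1 - 2 x - (3/2) x^2 + (1/6) x^3 + (5/12) x^4 + O(x^5).

a_0 = 1; a_1 = -2; a_2 = -3/2; a_3 = 1/6; a_4 = 5/12


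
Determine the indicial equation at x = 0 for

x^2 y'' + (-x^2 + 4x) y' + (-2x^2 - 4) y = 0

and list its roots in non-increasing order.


Divide by x^2 to reach normal form y'' + P_1(x) y' + P_2(x) y = 0 with P_1(x) = -1 + 4/x and P_2(x) = -2 - 4/x^2.
x = 0 is a singular point because the y'-coefficient -1 + 4/x has a pole at x = 0 and the y-coefficient -2 - 4/x^2 has a pole at x = 0.
It is a regular singular point because x P_1(x) = p(x) = 4 - x and x^2 P_2(x) = q(x) = -2x^2 - 4 are polynomials, hence analytic at x = 0.
p(0) = 4,  q(0) = -4.
Indicial equation: r(r-1) + p(0) r + q(0) = 0, i.e. r^2 + (p(0) - 1) r + q(0) = 0, i.e. r^2 + 3 r - 4 = 0.
Discriminant: (3)^2 - 4(-4) = 25, so r = (-3 ± 5)/2.
Solving: r_1 = 1, r_2 = -4.

indicial: r^2 + 3 r - 4 = 0; roots r_1 = 1, r_2 = -4


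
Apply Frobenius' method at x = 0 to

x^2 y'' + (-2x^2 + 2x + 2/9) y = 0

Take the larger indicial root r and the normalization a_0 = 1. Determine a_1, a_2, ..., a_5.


Write in Frobenius form y'' + (p(x)/x) y' + (q(x)/x^2) y = 0:
  p(x) = 0,  q(x) = -2x^2 + 2x + 2/9.
Indicial equation: r(r-1) + (0) r + (2/9) = 0 -> roots r_1 = 2/3, r_2 = 1/3.
Take r = r_1 = 2/3. Let y(x) = x^r sum_{n>=0} a_n x^n with a_0 = 1.
Substitute y = x^r sum a_n x^n and match x^{r+n}. The recurrence is
  D(n) a_n + 2 a_{n-1} - 2 a_{n-2} = 0,  where D(n) = (r+n)(r+n-1) + (0)(r+n) + (2/9).
  a_n = [-2 a_{n-1} + 2 a_{n-2}] / D(n).
Since the indicial polynomial factors as (r - r_1)(r - r_2), D(n) = (r_1 + n - r_1)(r_1 + n - r_2) = n(n + 1/3).
Evaluating step by step (a_0 = 1):
  n = 1: D(1) = 1(1 + 1/3) = 4/3; numerator = -2(1) = -2; a_1 = (-2)/(4/3) = -3/2
  n = 2: D(2) = 2(2 + 1/3) = 14/3; numerator = -2(-3/2) + 2(1) = 5; a_2 = (5)/(14/3) = 15/14
  n = 3: D(3) = 3(3 + 1/3) = 10; numerator = -2(15/14) + 2(-3/2) = -36/7; a_3 = (-36/7)/(10) = -18/35
  n = 4: D(4) = 4(4 + 1/3) = 52/3; numerator = -2(-18/35) + 2(15/14) = 111/35; a_4 = (111/35)/(52/3) = 333/1820
  n = 5: D(5) = 5(5 + 1/3) = 80/3; numerator = -2(333/1820) + 2(-18/35) = -1269/910; a_5 = (-1269/910)/(80/3) = -3807/72800

r = 2/3; a_0 = 1; a_1 = -3/2; a_2 = 15/14; a_3 = -18/35; a_4 = 333/1820; a_5 = -3807/72800


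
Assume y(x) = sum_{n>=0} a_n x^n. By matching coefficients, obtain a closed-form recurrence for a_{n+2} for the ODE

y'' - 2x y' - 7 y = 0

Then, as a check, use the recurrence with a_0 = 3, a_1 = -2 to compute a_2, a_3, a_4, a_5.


Substitute y = sum_n a_n x^n.
y''(x) has coefficient (n+2)(n+1) a_{n+2} at x^n;
-2 x y'(x) has coefficient -2 n a_n at x^n (shift);
-7 y(x) has coefficient -7 a_n at x^n.
Matching x^n: (n+2)(n+1) a_{n+2} + (-2n - 7) a_n = 0.
Thus a_{n+2} = (2n + 7) / ((n+1)(n+2)) * a_n.

Check with a_0 = 3, a_1 = -2 (apply the recurrence for n = 0, 1, 2, 3): a_0 = 3, a_1 = -2, a_2 = 21/2, a_3 = -3, a_4 = 77/8, a_5 = -39/20.

a_(n+2) = (2n + 7) / ((n+1)(n+2)) * a_n; check: a_0 = 3, a_1 = -2, a_2 = 21/2, a_3 = -3, a_4 = 77/8, a_5 = -39/20


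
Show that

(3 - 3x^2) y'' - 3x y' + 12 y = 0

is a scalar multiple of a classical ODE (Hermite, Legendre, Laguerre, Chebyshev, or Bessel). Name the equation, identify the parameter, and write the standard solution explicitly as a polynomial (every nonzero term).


All three coefficients share the factor 3; dividing through by 3 gives  (1 - x^2) y'' - x y' + 4 y = 0.
This matches the Chebyshev equation (1 - x^2) y'' - x y' + n^2 y = 0 (note the -x y' term, not -2x y') with n^2 = 4, so n = 2; the polynomial solution is T_2(x).
With y = sum_k a_k x^k, matching x^k gives (k+2)(k+1) a_{k+2} = (k^2 - n^2) a_k = (k - 2)(k + 2) a_k. The right side vanishes at k = 2, so the series with the parity of 2 terminates at degree 2.
Standard normalization: leading coefficient of T_n is 2^(n-1), so a_2 = 2^1 = 2. Work downward with a_k = (k+1)(k+2) a_{k+2} / ((k - 2)(k + 2)):
  a_0 = (1)(2)(2) / ((0 - 2)(0 + 2)) = 4/(-4) = -1
Hence T_2(x) = 2 x^2 - 1.

T_2(x); series = 2 x^2 - 1


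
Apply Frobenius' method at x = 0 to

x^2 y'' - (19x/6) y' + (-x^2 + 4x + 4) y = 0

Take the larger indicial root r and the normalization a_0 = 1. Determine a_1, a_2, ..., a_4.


Write in Frobenius form y'' + (p(x)/x) y' + (q(x)/x^2) y = 0:
  p(x) = -19/6,  q(x) = -x^2 + 4x + 4.
Indicial equation: r(r-1) + (-19/6) r + (4) = 0 -> roots r_1 = 8/3, r_2 = 3/2.
Take r = r_1 = 8/3. Let y(x) = x^r sum_{n>=0} a_n x^n with a_0 = 1.
Substitute y = x^r sum a_n x^n and match x^{r+n}. The recurrence is
  D(n) a_n + 4 a_{n-1} - 1 a_{n-2} = 0,  where D(n) = (r+n)(r+n-1) + (-19/6)(r+n) + (4).
  a_n = [-4 a_{n-1} + 1 a_{n-2}] / D(n).
Since the indicial polynomial factors as (r - r_1)(r - r_2), D(n) = (r_1 + n - r_1)(r_1 + n - r_2) = n(n + 7/6).
Evaluating step by step (a_0 = 1):
  n = 1: D(1) = 1(1 + 7/6) = 13/6; numerator = -4(1) = -4; a_1 = (-4)/(13/6) = -24/13
  n = 2: D(2) = 2(2 + 7/6) = 19/3; numerator = -4(-24/13) + 1(1) = 109/13; a_2 = (109/13)/(19/3) = 327/247
  n = 3: D(3) = 3(3 + 7/6) = 25/2; numerator = -4(327/247) + 1(-24/13) = -1764/247; a_3 = (-1764/247)/(25/2) = -3528/6175
  n = 4: D(4) = 4(4 + 7/6) = 62/3; numerator = -4(-3528/6175) + 1(327/247) = 1173/325; a_4 = (1173/325)/(62/3) = 3519/20150

r = 8/3; a_0 = 1; a_1 = -24/13; a_2 = 327/247; a_3 = -3528/6175; a_4 = 3519/20150


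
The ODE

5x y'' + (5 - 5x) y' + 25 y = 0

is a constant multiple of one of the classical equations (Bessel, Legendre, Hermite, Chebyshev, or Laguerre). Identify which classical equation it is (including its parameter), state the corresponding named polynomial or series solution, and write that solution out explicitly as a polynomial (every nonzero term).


All three coefficients share the factor 5; dividing through by 5 gives  x y'' + (1 - x) y' + 5 y = 0.
This matches the Laguerre equation x y'' + (1 - x) y' + n y = 0 with n = 5; the polynomial solution is L_5(x).
With y = sum_k a_k x^k, matching x^k gives (k+1)k a_{k+1} + (k+1) a_{k+1} - k a_k + n a_k = 0, i.e. (k+1)^2 a_{k+1} = (k - n) a_k = (k - 5) a_k. The right side vanishes at k = 5, so the series terminates at degree 5.
Standard normalization L_n(0) = 1 gives a_0 = 1. Work upward with a_{k+1} = (k - 5) a_k / (k+1)^2:
  a_1 = (0 - 5)(1) / 1^2 = -5/1 = -5
  a_2 = (1 - 5)(-5) / 2^2 = 20/4 = 5
  a_3 = (2 - 5)(5) / 3^2 = -15/9 = -5/3
  a_4 = (3 - 5)(-5/3) / 4^2 = (10/3)/16 = 5/24
  a_5 = (4 - 5)(5/24) / 5^2 = (-5/24)/25 = -1/120
Hence L_5(x) = -x^5/120 + 5 x^4/24 - 5 x^3/3 + 5 x^2 - 5 x + 1.

L_5(x); series = -x^5/120 + 5 x^4/24 - 5 x^3/3 + 5 x^2 - 5 x + 1


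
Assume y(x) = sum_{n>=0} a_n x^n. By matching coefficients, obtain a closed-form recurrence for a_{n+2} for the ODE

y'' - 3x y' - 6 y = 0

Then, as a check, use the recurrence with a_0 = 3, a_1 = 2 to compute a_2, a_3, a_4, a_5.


Substitute y = sum_n a_n x^n.
y''(x) has coefficient (n+2)(n+1) a_{n+2} at x^n;
-3 x y'(x) has coefficient -3 n a_n at x^n (shift);
-6 y(x) has coefficient -6 a_n at x^n.
Matching x^n: (n+2)(n+1) a_{n+2} + (-3n - 6) a_n = 0.
Thus a_{n+2} = (3n + 6) / ((n+1)(n+2)) * a_n.

Check with a_0 = 3, a_1 = 2 (apply the recurrence for n = 0, 1, 2, 3): a_0 = 3, a_1 = 2, a_2 = 9, a_3 = 3, a_4 = 9, a_5 = 9/4.

a_(n+2) = (3n + 6) / ((n+1)(n+2)) * a_n; check: a_0 = 3, a_1 = 2, a_2 = 9, a_3 = 3, a_4 = 9, a_5 = 9/4


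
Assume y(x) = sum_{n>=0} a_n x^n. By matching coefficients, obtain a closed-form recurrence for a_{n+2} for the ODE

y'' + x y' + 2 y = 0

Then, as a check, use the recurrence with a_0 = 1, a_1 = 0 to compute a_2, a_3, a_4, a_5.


Substitute y = sum_n a_n x^n.
y''(x) has coefficient (n+2)(n+1) a_{n+2} at x^n;
x y'(x) has coefficient n a_n at x^n (shift);
2 y(x) has coefficient 2 a_n at x^n.
Matching x^n: (n+2)(n+1) a_{n+2} + (n + 2) a_n = 0.
Thus a_{n+2} = (-n - 2) / ((n+1)(n+2)) * a_n.

Check with a_0 = 1, a_1 = 0 (apply the recurrence for n = 0, 1, 2, 3): a_0 = 1, a_1 = 0, a_2 = -1, a_3 = 0, a_4 = 1/3, a_5 = 0.

a_(n+2) = (-n - 2) / ((n+1)(n+2)) * a_n; check: a_0 = 1, a_1 = 0, a_2 = -1, a_3 = 0, a_4 = 1/3, a_5 = 0


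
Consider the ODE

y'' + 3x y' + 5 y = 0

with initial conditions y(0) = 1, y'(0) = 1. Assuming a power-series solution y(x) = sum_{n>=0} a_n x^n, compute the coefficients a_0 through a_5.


Ansatz: y(x) = sum_{n>=0} a_n x^n, so y'(x) = sum_{n>=1} n a_n x^(n-1) and y''(x) = sum_{n>=2} n(n-1) a_n x^(n-2).
Substitute into P(x) y'' + Q(x) y' + R(x) y = 0 with P(x) = 1, Q(x) = 3x, R(x) = 5, and match powers of x.
Initial conditions: a_0 = 1, a_1 = 1.
Setting the coefficient of each power of x to zero and solving order by order (substituting the coefficients already found):
  x^0: 2 a_2 + 5 a_0 = 0  ->  2 a_2 = -5 a_0 = -5  ->  a_2 = -5/2
  x^1: 6 a_3 + 8 a_1 = 0  ->  6 a_3 = -8 a_1 = -8  ->  a_3 = -4/3
  x^2: 12 a_4 + 11 a_2 = 0  ->  12 a_4 = -11 a_2 = 55/2  ->  a_4 = 55/24
  x^3: 20 a_5 + 14 a_3 = 0  ->  20 a_5 = -14 a_3 = 56/3  ->  a_5 = 14/15
Truncated series: y(x) = 1 + x - (5/2) x^2 - (4/3) x^3 + (55/24) x^4 + (14/15) x^5 + O(x^6).

a_0 = 1; a_1 = 1; a_2 = -5/2; a_3 = -4/3; a_4 = 55/24; a_5 = 14/15


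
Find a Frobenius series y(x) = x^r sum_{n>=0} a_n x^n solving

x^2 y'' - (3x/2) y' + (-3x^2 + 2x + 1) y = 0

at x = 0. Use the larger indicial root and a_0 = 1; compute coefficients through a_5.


Write in Frobenius form y'' + (p(x)/x) y' + (q(x)/x^2) y = 0:
  p(x) = -3/2,  q(x) = -3x^2 + 2x + 1.
Indicial equation: r(r-1) + (-3/2) r + (1) = 0 -> roots r_1 = 2, r_2 = 1/2.
Take r = r_1 = 2. Let y(x) = x^r sum_{n>=0} a_n x^n with a_0 = 1.
Substitute y = x^r sum a_n x^n and match x^{r+n}. The recurrence is
  D(n) a_n + 2 a_{n-1} - 3 a_{n-2} = 0,  where D(n) = (r+n)(r+n-1) + (-3/2)(r+n) + (1).
  a_n = [-2 a_{n-1} + 3 a_{n-2}] / D(n).
Since the indicial polynomial factors as (r - r_1)(r - r_2), D(n) = (r_1 + n - r_1)(r_1 + n - r_2) = n(n + 3/2).
Evaluating step by step (a_0 = 1):
  n = 1: D(1) = 1(1 + 3/2) = 5/2; numerator = -2(1) = -2; a_1 = (-2)/(5/2) = -4/5
  n = 2: D(2) = 2(2 + 3/2) = 7; numerator = -2(-4/5) + 3(1) = 23/5; a_2 = (23/5)/(7) = 23/35
  n = 3: D(3) = 3(3 + 3/2) = 27/2; numerator = -2(23/35) + 3(-4/5) = -26/7; a_3 = (-26/7)/(27/2) = -52/189
  n = 4: D(4) = 4(4 + 3/2) = 22; numerator = -2(-52/189) + 3(23/35) = 2383/945; a_4 = (2383/945)/(22) = 2383/20790
  n = 5: D(5) = 5(5 + 3/2) = 65/2; numerator = -2(2383/20790) + 3(-52/189) = -10963/10395; a_5 = (-10963/10395)/(65/2) = -21926/675675

r = 2; a_0 = 1; a_1 = -4/5; a_2 = 23/35; a_3 = -52/189; a_4 = 2383/20790; a_5 = -21926/675675


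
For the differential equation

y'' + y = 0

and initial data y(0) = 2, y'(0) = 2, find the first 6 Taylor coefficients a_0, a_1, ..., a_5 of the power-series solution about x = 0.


Ansatz: y(x) = sum_{n>=0} a_n x^n, so y'(x) = sum_{n>=1} n a_n x^(n-1) and y''(x) = sum_{n>=2} n(n-1) a_n x^(n-2).
Substitute into P(x) y'' + Q(x) y' + R(x) y = 0 with P(x) = 1, Q(x) = 0, R(x) = 1, and match powers of x.
Initial conditions: a_0 = 2, a_1 = 2.
Setting the coefficient of each power of x to zero and solving order by order (substituting the coefficients already found):
  x^0: 2 a_2 + a_0 = 0  ->  2 a_2 = -a_0 = -2  ->  a_2 = -1
  x^1: 6 a_3 + a_1 = 0  ->  6 a_3 = -a_1 = -2  ->  a_3 = -1/3
  x^2: 12 a_4 + a_2 = 0  ->  12 a_4 = -a_2 = 1  ->  a_4 = 1/12
  x^3: 20 a_5 + a_3 = 0  ->  20 a_5 = -a_3 = 1/3  ->  a_5 = 1/60
Truncated series: y(x) = 2 + 2 x - x^2 - (1/3) x^3 + (1/12) x^4 + (1/60) x^5 + O(x^6).

a_0 = 2; a_1 = 2; a_2 = -1; a_3 = -1/3; a_4 = 1/12; a_5 = 1/60


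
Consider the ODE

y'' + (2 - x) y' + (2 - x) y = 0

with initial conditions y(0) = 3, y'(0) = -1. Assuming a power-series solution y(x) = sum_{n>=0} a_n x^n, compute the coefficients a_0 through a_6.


Ansatz: y(x) = sum_{n>=0} a_n x^n, so y'(x) = sum_{n>=1} n a_n x^(n-1) and y''(x) = sum_{n>=2} n(n-1) a_n x^(n-2).
Substitute into P(x) y'' + Q(x) y' + R(x) y = 0 with P(x) = 1, Q(x) = 2 - x, R(x) = 2 - x, and match powers of x.
Initial conditions: a_0 = 3, a_1 = -1.
Setting the coefficient of each power of x to zero and solving order by order (substituting the coefficients already found):
  x^0: 2 a_2 + 2 a_1 + 2 a_0 = 0  ->  2 a_2 = -2 a_1 - 2 a_0 = -4  ->  a_2 = -2
  x^1: 6 a_3 + 4 a_2 + a_1 - a_0 = 0  ->  6 a_3 = -4 a_2 - a_1 + a_0 = 12  ->  a_3 = 2
  x^2: 12 a_4 + 6 a_3 - a_1 = 0  ->  12 a_4 = -6 a_3 + a_1 = -13  ->  a_4 = -13/12
  x^3: 20 a_5 + 8 a_4 - a_3 - a_2 = 0  ->  20 a_5 = -8 a_4 + a_3 + a_2 = 26/3  ->  a_5 = 13/30
  x^4: 30 a_6 + 10 a_5 - 2 a_4 - a_3 = 0  ->  30 a_6 = -10 a_5 + 2 a_4 + a_3 = -9/2  ->  a_6 = -3/20
Truncated series: y(x) = 3 - x - 2 x^2 + 2 x^3 - (13/12) x^4 + (13/30) x^5 - (3/20) x^6 + O(x^7).

a_0 = 3; a_1 = -1; a_2 = -2; a_3 = 2; a_4 = -13/12; a_5 = 13/30; a_6 = -3/20


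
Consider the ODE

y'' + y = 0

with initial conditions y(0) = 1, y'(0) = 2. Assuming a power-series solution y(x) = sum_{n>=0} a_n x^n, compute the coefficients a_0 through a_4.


Ansatz: y(x) = sum_{n>=0} a_n x^n, so y'(x) = sum_{n>=1} n a_n x^(n-1) and y''(x) = sum_{n>=2} n(n-1) a_n x^(n-2).
Substitute into P(x) y'' + Q(x) y' + R(x) y = 0 with P(x) = 1, Q(x) = 0, R(x) = 1, and match powers of x.
Initial conditions: a_0 = 1, a_1 = 2.
Setting the coefficient of each power of x to zero and solving order by order (substituting the coefficients already found):
  x^0: 2 a_2 + a_0 = 0  ->  2 a_2 = -a_0 = -1  ->  a_2 = -1/2
  x^1: 6 a_3 + a_1 = 0  ->  6 a_3 = -a_1 = -2  ->  a_3 = -1/3
  x^2: 12 a_4 + a_2 = 0  ->  12 a_4 = -a_2 = 1/2  ->  a_4 = 1/24
Truncated series: y(x) = 1 + 2 x - (1/2) x^2 - (1/3) x^3 + (1/24) x^4 + O(x^5).

a_0 = 1; a_1 = 2; a_2 = -1/2; a_3 = -1/3; a_4 = 1/24


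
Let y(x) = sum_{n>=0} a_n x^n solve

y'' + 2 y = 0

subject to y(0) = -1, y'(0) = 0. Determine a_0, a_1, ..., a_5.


Ansatz: y(x) = sum_{n>=0} a_n x^n, so y'(x) = sum_{n>=1} n a_n x^(n-1) and y''(x) = sum_{n>=2} n(n-1) a_n x^(n-2).
Substitute into P(x) y'' + Q(x) y' + R(x) y = 0 with P(x) = 1, Q(x) = 0, R(x) = 2, and match powers of x.
Initial conditions: a_0 = -1, a_1 = 0.
Setting the coefficient of each power of x to zero and solving order by order (substituting the coefficients already found):
  x^0: 2 a_2 + 2 a_0 = 0  ->  2 a_2 = -2 a_0 = 2  ->  a_2 = 1
  x^1: 6 a_3 + 2 a_1 = 0  ->  6 a_3 = -2 a_1 = 0  ->  a_3 = 0
  x^2: 12 a_4 + 2 a_2 = 0  ->  12 a_4 = -2 a_2 = -2  ->  a_4 = -1/6
  x^3: 20 a_5 + 2 a_3 = 0  ->  20 a_5 = -2 a_3 = 0  ->  a_5 = 0
Truncated series: y(x) = -1 + x^2 - (1/6) x^4 + O(x^6).

a_0 = -1; a_1 = 0; a_2 = 1; a_3 = 0; a_4 = -1/6; a_5 = 0


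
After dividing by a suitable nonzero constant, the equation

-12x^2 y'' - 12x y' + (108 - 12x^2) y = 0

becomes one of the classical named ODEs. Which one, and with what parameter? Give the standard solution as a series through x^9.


All three coefficients share the factor -12; dividing through by -12 gives  x^2 y'' + x y' + (x^2 - 9) y = 0.
This matches the Bessel equation x^2 y'' + x y' + (x^2 - nu^2) y = 0 with nu^2 = 9, so nu = 3; the solution bounded at x = 0 is J_3(x).
Frobenius at x = 0: indicial roots ±nu; for r = nu the recurrence k(k + 2nu) c_k = -c_{k-2} gives the standard series J_nu(x) = sum_{k>=0} (-1)^k / (k! (k+nu)!) (x/2)^(2k+nu). Evaluate the first 4 terms:
  k = 0: (-1)^0 / (0! * 3! * 2^3) x^3 = 1/(1*6*8) x^3 = (1/48) x^3
  k = 1: (-1)^1 / (1! * 4! * 2^5) x^5 = -1/(1*24*32) x^5 = (-1/768) x^5
  k = 2: (-1)^2 / (2! * 5! * 2^7) x^7 = 1/(2*120*128) x^7 = (1/30720) x^7
  k = 3: (-1)^3 / (3! * 6! * 2^9) x^9 = -1/(6*720*512) x^9 = (-1/2211840) x^9
Hence J_3(x) = -x^9/2211840 + x^7/30720 - x^5/768 + x^3/48 + ....

J_3(x); series = -x^9/2211840 + x^7/30720 - x^5/768 + x^3/48


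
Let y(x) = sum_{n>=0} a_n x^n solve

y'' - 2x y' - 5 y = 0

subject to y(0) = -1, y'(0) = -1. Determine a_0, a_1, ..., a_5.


Ansatz: y(x) = sum_{n>=0} a_n x^n, so y'(x) = sum_{n>=1} n a_n x^(n-1) and y''(x) = sum_{n>=2} n(n-1) a_n x^(n-2).
Substitute into P(x) y'' + Q(x) y' + R(x) y = 0 with P(x) = 1, Q(x) = -2x, R(x) = -5, and match powers of x.
Initial conditions: a_0 = -1, a_1 = -1.
Setting the coefficient of each power of x to zero and solving order by order (substituting the coefficients already found):
  x^0: 2 a_2 - 5 a_0 = 0  ->  2 a_2 = 5 a_0 = -5  ->  a_2 = -5/2
  x^1: 6 a_3 - 7 a_1 = 0  ->  6 a_3 = 7 a_1 = -7  ->  a_3 = -7/6
  x^2: 12 a_4 - 9 a_2 = 0  ->  12 a_4 = 9 a_2 = -45/2  ->  a_4 = -15/8
  x^3: 20 a_5 - 11 a_3 = 0  ->  20 a_5 = 11 a_3 = -77/6  ->  a_5 = -77/120
Truncated series: y(x) = -1 - x - (5/2) x^2 - (7/6) x^3 - (15/8) x^4 - (77/120) x^5 + O(x^6).

a_0 = -1; a_1 = -1; a_2 = -5/2; a_3 = -7/6; a_4 = -15/8; a_5 = -77/120


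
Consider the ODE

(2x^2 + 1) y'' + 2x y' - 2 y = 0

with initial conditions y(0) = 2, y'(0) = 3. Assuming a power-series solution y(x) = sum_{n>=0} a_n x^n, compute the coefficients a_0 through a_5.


Ansatz: y(x) = sum_{n>=0} a_n x^n, so y'(x) = sum_{n>=1} n a_n x^(n-1) and y''(x) = sum_{n>=2} n(n-1) a_n x^(n-2).
Substitute into P(x) y'' + Q(x) y' + R(x) y = 0 with P(x) = 2x^2 + 1, Q(x) = 2x, R(x) = -2, and match powers of x.
Initial conditions: a_0 = 2, a_1 = 3.
Setting the coefficient of each power of x to zero and solving order by order (substituting the coefficients already found):
  x^0: 2 a_2 - 2 a_0 = 0  ->  2 a_2 = 2 a_0 = 4  ->  a_2 = 2
  x^1: 6 a_3 = 0  ->  a_3 = 0
  x^2: 12 a_4 + 6 a_2 = 0  ->  12 a_4 = -6 a_2 = -12  ->  a_4 = -1
  x^3: 20 a_5 + 16 a_3 = 0  ->  20 a_5 = -16 a_3 = 0  ->  a_5 = 0
Truncated series: y(x) = 2 + 3 x + 2 x^2 - x^4 + O(x^6).

a_0 = 2; a_1 = 3; a_2 = 2; a_3 = 0; a_4 = -1; a_5 = 0


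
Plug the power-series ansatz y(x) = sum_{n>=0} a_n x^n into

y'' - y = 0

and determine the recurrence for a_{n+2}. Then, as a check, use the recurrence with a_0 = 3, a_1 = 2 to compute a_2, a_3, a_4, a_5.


Substitute y = sum_n a_n x^n into y'' + (const) y = 0.
y''(x) = sum_{n>=0} (n+2)(n+1) a_{n+2} x^n.
The ODE becomes sum_n [(n+2)(n+1) a_{n+2} - 1 a_n] x^n = 0.
Setting each coefficient to zero gives the recurrence:
  (n+2)(n+1) a_{n+2} - 1 a_n = 0,
  a_{n+2} = 1 / ((n+1)(n+2)) a_n.

Check with a_0 = 3, a_1 = 2 (apply the recurrence for n = 0, 1, 2, 3): a_0 = 3, a_1 = 2, a_2 = 3/2, a_3 = 1/3, a_4 = 1/8, a_5 = 1/60.

a_{n+2} = 1/((n+1)(n+2)) * a_n; check: a_0 = 3, a_1 = 2, a_2 = 3/2, a_3 = 1/3, a_4 = 1/8, a_5 = 1/60


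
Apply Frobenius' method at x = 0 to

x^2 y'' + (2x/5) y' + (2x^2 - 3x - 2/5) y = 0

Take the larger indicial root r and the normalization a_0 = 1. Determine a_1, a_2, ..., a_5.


Write in Frobenius form y'' + (p(x)/x) y' + (q(x)/x^2) y = 0:
  p(x) = 2/5,  q(x) = 2x^2 - 3x - 2/5.
Indicial equation: r(r-1) + (2/5) r + (-2/5) = 0 -> roots r_1 = 1, r_2 = -2/5.
Take r = r_1 = 1. Let y(x) = x^r sum_{n>=0} a_n x^n with a_0 = 1.
Substitute y = x^r sum a_n x^n and match x^{r+n}. The recurrence is
  D(n) a_n - 3 a_{n-1} + 2 a_{n-2} = 0,  where D(n) = (r+n)(r+n-1) + (2/5)(r+n) + (-2/5).
  a_n = [3 a_{n-1} - 2 a_{n-2}] / D(n).
Since the indicial polynomial factors as (r - r_1)(r - r_2), D(n) = (r_1 + n - r_1)(r_1 + n - r_2) = n(n + 7/5).
Evaluating step by step (a_0 = 1):
  n = 1: D(1) = 1(1 + 7/5) = 12/5; numerator = 3(1) = 3; a_1 = (3)/(12/5) = 5/4
  n = 2: D(2) = 2(2 + 7/5) = 34/5; numerator = 3(5/4) - 2(1) = 7/4; a_2 = (7/4)/(34/5) = 35/136
  n = 3: D(3) = 3(3 + 7/5) = 66/5; numerator = 3(35/136) - 2(5/4) = -235/136; a_3 = (-235/136)/(66/5) = -1175/8976
  n = 4: D(4) = 4(4 + 7/5) = 108/5; numerator = 3(-1175/8976) - 2(35/136) = -2715/2992; a_4 = (-2715/2992)/(108/5) = -4525/107712
  n = 5: D(5) = 5(5 + 7/5) = 32; numerator = 3(-4525/107712) - 2(-1175/8976) = 1625/11968; a_5 = (1625/11968)/(32) = 1625/382976

r = 1; a_0 = 1; a_1 = 5/4; a_2 = 35/136; a_3 = -1175/8976; a_4 = -4525/107712; a_5 = 1625/382976


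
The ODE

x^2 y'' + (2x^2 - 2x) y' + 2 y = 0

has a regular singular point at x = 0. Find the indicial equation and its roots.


Divide by x^2 to reach normal form y'' + P_1(x) y' + P_2(x) y = 0 with P_1(x) = 2 - 2/x and P_2(x) = 2/x^2.
x = 0 is a singular point because the y'-coefficient 2 - 2/x has a pole at x = 0 and the y-coefficient 2/x^2 has a pole at x = 0.
It is a regular singular point because x P_1(x) = p(x) = 2x - 2 and x^2 P_2(x) = q(x) = 2 are polynomials, hence analytic at x = 0.
p(0) = -2,  q(0) = 2.
Indicial equation: r(r-1) + p(0) r + q(0) = 0, i.e. r^2 + (p(0) - 1) r + q(0) = 0, i.e. r^2 - 3 r + 2 = 0.
Discriminant: (-3)^2 - 4(2) = 1, so r = (3 ± 1)/2.
Solving: r_1 = 2, r_2 = 1.

indicial: r^2 - 3 r + 2 = 0; roots r_1 = 2, r_2 = 1


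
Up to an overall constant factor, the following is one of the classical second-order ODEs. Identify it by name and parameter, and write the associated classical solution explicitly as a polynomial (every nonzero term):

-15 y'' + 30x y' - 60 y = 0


All three coefficients share the factor -15; dividing through by -15 gives  y'' - 2x y' + 4 y = 0.
This matches the Hermite equation y'' - 2x y' + 2n y = 0 with 2n = 4, so n = 2; the polynomial solution is H_2(x).
With y = sum_k a_k x^k, matching x^k gives (k+2)(k+1) a_{k+2} = 2(k - n) a_k = 2(k - 2) a_k. The right side vanishes at k = 2, so the series with the parity of 2 terminates at degree 2.
Standard normalization: leading coefficient of H_n is 2^n, so a_2 = 2^2 = 4. Work downward with a_k = (k+1)(k+2) a_{k+2} / (2(k - n)):
  a_0 = (1)(2)(4) / (2(0 - 2)) = 8/(-4) = -2
Hence H_2(x) = 4 x^2 - 2.

H_2(x); series = 4 x^2 - 2
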